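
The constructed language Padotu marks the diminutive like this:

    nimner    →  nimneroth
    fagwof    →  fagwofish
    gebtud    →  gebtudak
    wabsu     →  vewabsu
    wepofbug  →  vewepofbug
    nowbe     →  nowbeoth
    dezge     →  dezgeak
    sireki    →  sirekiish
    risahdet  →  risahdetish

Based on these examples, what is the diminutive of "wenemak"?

vewenemak

dezge and nowbe both end in -e yet inflect differently (dezgeak, nowbeoth), so the final letter is not what conditions the rule; the first letter is.
"wenemak" begins with w-. The stems beginning with w- (wepofbug → vewepofbug, wabsu → vewabsu) add the prefix ve-.
So wenemak → vewenemak.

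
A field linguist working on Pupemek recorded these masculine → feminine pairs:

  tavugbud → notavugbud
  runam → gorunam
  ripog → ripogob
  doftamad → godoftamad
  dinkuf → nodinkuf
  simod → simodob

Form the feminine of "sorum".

nosorum

tavugbud and doftamad both end in -d yet inflect differently (notavugbud, godoftamad), so the final letter is not what conditions the rule; the last vowel is.
"sorum" has last vowel 'u'. The stems whose last vowel is 'u' (tavugbud → notavugbud, dinkuf → nodinkuf) add the prefix no-.
So sorum → nosorum.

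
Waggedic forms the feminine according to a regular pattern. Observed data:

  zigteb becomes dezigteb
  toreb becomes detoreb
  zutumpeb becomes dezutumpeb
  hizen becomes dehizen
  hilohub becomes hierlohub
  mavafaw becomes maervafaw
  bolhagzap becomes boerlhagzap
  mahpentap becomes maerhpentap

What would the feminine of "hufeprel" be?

dehufeprel

zigteb and hilohub both end in -b yet inflect differently (dezigteb, hierlohub), so the final letter is not what conditions the rule; the last vowel is.
"hufeprel" has last vowel 'e'. The stems whose last vowel is 'e' (zigteb → dezigteb, toreb → detoreb, zutumpeb → dezutumpeb) add the prefix de-.
So hufeprel → dehufeprel.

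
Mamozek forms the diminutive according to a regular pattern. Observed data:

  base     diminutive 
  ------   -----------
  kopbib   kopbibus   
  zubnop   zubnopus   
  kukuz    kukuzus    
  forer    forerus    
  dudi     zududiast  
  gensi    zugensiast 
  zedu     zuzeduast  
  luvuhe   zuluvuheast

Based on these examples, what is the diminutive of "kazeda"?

kopbib and dudi both have last vowel 'i' yet inflect differently (kopbibus, zududiast), so the last vowel is not what conditions the rule; whether the stem ends in a vowel or a consonant is.
"kazeda" ends in a vowel. The stems ending in a vowel (dudi → zududiast, gensi → zugensiast, zedu → zuzeduast) add zu- … -ast around the stem.
So kazeda → zukazedaast.

zukazedaast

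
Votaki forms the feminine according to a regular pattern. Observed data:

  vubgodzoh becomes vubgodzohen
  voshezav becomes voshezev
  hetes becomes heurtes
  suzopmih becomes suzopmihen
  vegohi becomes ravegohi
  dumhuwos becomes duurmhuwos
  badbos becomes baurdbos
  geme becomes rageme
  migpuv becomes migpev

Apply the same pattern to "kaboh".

kabohen

"kaboh" ends in -h. The stems ending in -h (suzopmih → suzopmihen, vubgodzoh → vubgodzohen) add -en.
The other patterns: stems ending in -v change the last vowel to 'e'; stems ending in -s insert -ur- after the first vowel; stems ending in -e or -i add the prefix ra-.
So kaboh → kabohen.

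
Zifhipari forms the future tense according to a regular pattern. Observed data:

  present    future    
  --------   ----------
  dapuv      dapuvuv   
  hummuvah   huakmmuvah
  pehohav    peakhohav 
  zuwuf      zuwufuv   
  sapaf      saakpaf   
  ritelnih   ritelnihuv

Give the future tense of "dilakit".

"dilakit" has last vowel 'i'. The one such stem in the data (ritelnih → ritelnihuv) adds -uv, so the same rule applies.
So dilakit → dilakituv.

dilakituv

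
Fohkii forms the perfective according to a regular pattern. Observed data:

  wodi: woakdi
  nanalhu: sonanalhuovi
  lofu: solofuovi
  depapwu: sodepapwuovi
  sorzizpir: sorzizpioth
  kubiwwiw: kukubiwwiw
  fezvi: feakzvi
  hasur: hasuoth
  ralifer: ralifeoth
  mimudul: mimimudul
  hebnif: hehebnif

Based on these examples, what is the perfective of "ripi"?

"ripi" ends in -i. The stems ending in -i (fezvi → feakzvi, wodi → woakdi) insert -ak- after the first vowel.
The other patterns: stems ending in -r drop the final letter and add -oth; stems ending in -u add so- … -ovi around the stem; stems ending in -f, -l or -w repeat the first consonant+vowel as a prefix.
So ripi → riakpi.

riakpi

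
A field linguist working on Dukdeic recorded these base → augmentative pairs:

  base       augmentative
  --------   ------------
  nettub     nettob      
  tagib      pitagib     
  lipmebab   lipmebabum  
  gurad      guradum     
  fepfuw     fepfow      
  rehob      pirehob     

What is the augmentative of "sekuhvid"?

pisekuhvid

nettub and lipmebab both end in -b yet inflect differently (nettob, lipmebabum), so the final letter is not what conditions the rule; the last vowel is.
"sekuhvid" has last vowel 'i'. The one such stem in the data (tagib → pitagib) adds the prefix pi-, so the same rule applies.
So sekuhvid → pisekuhvid.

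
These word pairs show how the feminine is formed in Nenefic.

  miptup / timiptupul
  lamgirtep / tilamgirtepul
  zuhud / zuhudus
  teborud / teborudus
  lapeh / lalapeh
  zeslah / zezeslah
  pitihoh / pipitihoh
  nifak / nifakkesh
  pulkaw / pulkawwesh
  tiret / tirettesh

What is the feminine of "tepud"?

tepudus

miptup and zuhud both have last vowel 'u' yet inflect differently (timiptupul, zuhudus), so the last vowel is not what conditions the rule; the final letter is.
"tepud" ends in -d. The stems ending in -d (zuhud → zuhudus, teborud → teborudus) add -us.
The other patterns: stems ending in -p add ti- … -ul around the stem; stems ending in -h repeat the first consonant+vowel as a prefix; stems ending in -k, -t or -w double the final consonant and add -esh.
So tepud → tepudus.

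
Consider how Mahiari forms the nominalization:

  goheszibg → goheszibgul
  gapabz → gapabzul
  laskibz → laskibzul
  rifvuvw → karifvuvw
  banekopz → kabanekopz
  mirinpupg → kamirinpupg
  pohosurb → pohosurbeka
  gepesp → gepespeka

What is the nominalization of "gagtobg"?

"gagtobg" has second-to-last letter 'b'. The stems whose second-to-last letter is 'b' (goheszibg → goheszibgul, gapabz → gapabzul, laskibz → laskibzul) add -ul.
So gagtobg → gagtobgul.

gagtobgul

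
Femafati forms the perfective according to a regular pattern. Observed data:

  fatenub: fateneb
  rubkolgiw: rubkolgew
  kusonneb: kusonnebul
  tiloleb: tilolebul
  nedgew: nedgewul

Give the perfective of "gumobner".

"gumobner" has last vowel 'e'. The stems whose last vowel is 'e' (nedgew → nedgewul, tiloleb → tilolebul, kusonneb → kusonnebul) add -ul.
The other pattern: stems whose last vowel is 'i' or 'u' change the last vowel to 'e'.
So gumobner → gumobnerul.

gumobnerul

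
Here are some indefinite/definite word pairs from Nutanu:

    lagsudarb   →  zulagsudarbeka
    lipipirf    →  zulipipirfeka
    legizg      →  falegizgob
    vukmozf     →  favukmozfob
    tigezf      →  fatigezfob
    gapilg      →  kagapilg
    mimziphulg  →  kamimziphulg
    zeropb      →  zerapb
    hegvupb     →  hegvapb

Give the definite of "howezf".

"howezf" has second-to-last letter 'z'. The stems whose second-to-last letter is 'z' (legizg → falegizgob, vukmozf → favukmozfob, tigezf → fatigezfob) add fa- … -ob around the stem.
The other patterns: stems whose second-to-last letter is 'r' add zu- … -eka around the stem; stems whose second-to-last letter is 'l' add the prefix ka-; stems whose second-to-last letter is 'p' change the last vowel to 'a'.
So howezf → fahowezfob.

fahowezfob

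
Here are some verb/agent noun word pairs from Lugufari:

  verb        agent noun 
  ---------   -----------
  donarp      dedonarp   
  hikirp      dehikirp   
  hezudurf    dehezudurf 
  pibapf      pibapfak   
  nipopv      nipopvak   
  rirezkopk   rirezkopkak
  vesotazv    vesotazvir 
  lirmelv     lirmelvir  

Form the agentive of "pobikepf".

"pobikepf" has second-to-last letter 'p'. The stems whose second-to-last letter is 'p' (pibapf → pibapfak, nipopv → nipopvak, rirezkopk → rirezkopkak) add -ak.
The other patterns: stems whose second-to-last letter is 'r' add the prefix de-; stems whose second-to-last letter is 'l' or 'z' add -ir.
So pobikepf → pobikepfak.

pobikepfak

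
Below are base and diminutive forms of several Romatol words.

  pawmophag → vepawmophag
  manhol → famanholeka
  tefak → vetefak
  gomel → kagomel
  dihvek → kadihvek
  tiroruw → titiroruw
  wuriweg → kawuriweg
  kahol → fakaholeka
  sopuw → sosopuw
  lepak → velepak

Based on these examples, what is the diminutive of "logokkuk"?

gomel and kahol both end in -l yet inflect differently (kagomel, fakaholeka), so the final letter is not what conditions the rule; the last vowel is.
"logokkuk" has last vowel 'u'. The stems whose last vowel is 'u' (sopuw → sosopuw, tiroruw → titiroruw) repeat the first consonant+vowel as a prefix.
The other patterns: stems whose last vowel is 'e' add the prefix ka-; stems whose last vowel is 'o' add fa- … -eka around the stem; stems whose last vowel is 'a' add the prefix ve-.
So logokkuk → lologokkuk.

lologokkuk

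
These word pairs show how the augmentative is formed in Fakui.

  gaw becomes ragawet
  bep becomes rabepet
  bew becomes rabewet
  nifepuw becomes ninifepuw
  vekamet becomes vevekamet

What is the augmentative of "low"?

gaw and nifepuw both end in -w yet inflect differently (ragawet, ninifepuw), so the final letter is not what conditions the rule; the number of vowels is.
"low" has 1 vowel. The stems with 1 vowel (gaw → ragawet, bep → rabepet, bew → rabewet) add ra- … -et around the stem.
The other pattern: stems with 3 vowels repeat the first consonant+vowel as a prefix.
So low → ralowet.

ralowet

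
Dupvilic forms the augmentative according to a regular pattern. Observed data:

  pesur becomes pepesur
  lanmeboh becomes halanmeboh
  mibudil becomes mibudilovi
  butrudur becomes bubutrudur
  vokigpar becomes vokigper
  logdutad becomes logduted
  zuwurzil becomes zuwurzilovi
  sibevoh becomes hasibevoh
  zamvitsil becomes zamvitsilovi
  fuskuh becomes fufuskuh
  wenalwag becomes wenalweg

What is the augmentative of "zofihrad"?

zofihred

vokigpar and butrudur both end in -r yet inflect differently (vokigper, bubutrudur), so the final letter is not what conditions the rule; the last vowel is.
"zofihrad" has last vowel 'a'. The stems whose last vowel is 'a' (wenalwag → wenalweg, vokigpar → vokigper, logdutad → logduted) change the last vowel to 'e'.
The other patterns: stems whose last vowel is 'o' add the prefix ha-; stems whose last vowel is 'i' add -ovi; stems whose last vowel is 'u' repeat the first consonant+vowel as a prefix.
So zofihrad → zofihred.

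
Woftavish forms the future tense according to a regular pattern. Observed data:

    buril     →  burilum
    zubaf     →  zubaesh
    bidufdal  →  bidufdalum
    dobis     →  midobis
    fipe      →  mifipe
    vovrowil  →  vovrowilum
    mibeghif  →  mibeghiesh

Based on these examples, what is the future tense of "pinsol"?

pinsolum

bidufdal and zubaf both have last vowel 'a' yet inflect differently (bidufdalum, zubaesh), so the last vowel is not what conditions the rule; the final letter is.
"pinsol" ends in -l. The stems ending in -l (bidufdal → bidufdalum, buril → burilum, vovrowil → vovrowilum) add -um.
The other patterns: stems ending in -f drop the final letter and add -esh; stems ending in -e or -s add the prefix mi-.
So pinsol → pinsolum.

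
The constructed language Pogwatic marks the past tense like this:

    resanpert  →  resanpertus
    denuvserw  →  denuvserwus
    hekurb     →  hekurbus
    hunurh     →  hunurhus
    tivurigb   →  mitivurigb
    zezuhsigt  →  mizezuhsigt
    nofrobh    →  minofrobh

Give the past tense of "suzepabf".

misuzepabf

hekurb and tivurigb both end in -b yet inflect differently (hekurbus, mitivurigb), so the final letter is not what conditions the rule; the second-to-last letter is.
"suzepabf" has second-to-last letter 'b'. The one such stem in the data (nofrobh → minofrobh) adds the prefix mi-, so the same rule applies.
The other pattern: stems whose second-to-last letter is 'r' add -us.
So suzepabf → misuzepabf.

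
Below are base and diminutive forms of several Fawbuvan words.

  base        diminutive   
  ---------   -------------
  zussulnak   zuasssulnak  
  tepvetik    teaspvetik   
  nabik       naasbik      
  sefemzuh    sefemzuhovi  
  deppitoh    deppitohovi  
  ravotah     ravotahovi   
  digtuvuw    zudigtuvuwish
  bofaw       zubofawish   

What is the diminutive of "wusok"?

wuassok

zussulnak and ravotah both have last vowel 'a' yet inflect differently (zuasssulnak, ravotahovi), so the last vowel is not what conditions the rule; the final letter is.
"wusok" ends in -k. The stems ending in -k (zussulnak → zuasssulnak, tepvetik → teaspvetik, nabik → naasbik) insert -as- after the first vowel.
The other patterns: stems ending in -h add -ovi; stems ending in -w add zu- … -ish around the stem.
So wusok → wuassok.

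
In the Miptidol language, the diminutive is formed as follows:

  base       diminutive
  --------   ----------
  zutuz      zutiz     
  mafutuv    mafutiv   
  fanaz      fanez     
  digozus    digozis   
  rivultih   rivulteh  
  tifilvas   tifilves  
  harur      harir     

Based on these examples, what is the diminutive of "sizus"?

sizis

"sizus" has last vowel 'u'. The stems whose last vowel is 'u' (mafutuv → mafutiv, harur → harir, digozus → digozis) change the last vowel to 'i'.
So sizus → sizis.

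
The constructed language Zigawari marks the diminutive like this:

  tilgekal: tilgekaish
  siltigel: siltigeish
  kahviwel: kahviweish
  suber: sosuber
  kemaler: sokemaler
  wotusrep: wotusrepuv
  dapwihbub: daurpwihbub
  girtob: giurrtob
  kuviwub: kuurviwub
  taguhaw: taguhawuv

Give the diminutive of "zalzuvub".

wotusrep and siltigel both have last vowel 'e' yet inflect differently (wotusrepuv, siltigeish), so the last vowel is not what conditions the rule; the final letter is.
"zalzuvub" ends in -b. The stems ending in -b (girtob → giurrtob, kuviwub → kuurviwub, dapwihbub → daurpwihbub) insert -ur- after the first vowel.
The other patterns: stems ending in -p or -w add -uv; stems ending in -l drop the final letter and add -ish; stems ending in -r add the prefix so-.
So zalzuvub → zaurlzuvub.

zaurlzuvub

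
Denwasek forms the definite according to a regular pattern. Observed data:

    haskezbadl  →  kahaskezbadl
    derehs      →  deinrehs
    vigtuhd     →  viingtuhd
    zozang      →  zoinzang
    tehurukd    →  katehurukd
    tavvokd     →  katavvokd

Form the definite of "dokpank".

tavvokd and vigtuhd both end in -d yet inflect differently (katavvokd, viingtuhd), so the final letter is not what conditions the rule; the second-to-last letter is.
"dokpank" has second-to-last letter 'n'. The one such stem in the data (zozang → zoinzang) inserts -in- after the first vowel (as do vigtuhd, derehs), so the same rule applies.
So dokpank → doinkpank.

doinkpank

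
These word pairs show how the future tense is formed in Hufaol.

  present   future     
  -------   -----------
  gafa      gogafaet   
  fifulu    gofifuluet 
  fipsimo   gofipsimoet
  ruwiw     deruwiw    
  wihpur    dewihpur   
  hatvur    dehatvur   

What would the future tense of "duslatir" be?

fifulu and wihpur both have last vowel 'u' yet inflect differently (gofifuluet, dewihpur), so the last vowel is not what conditions the rule; whether the stem ends in a vowel or a consonant is.
"duslatir" ends in a consonant. The stems ending in a consonant (ruwiw → deruwiw, wihpur → dewihpur, hatvur → dehatvur) add the prefix de-.
The other pattern: stems ending in a vowel add go- … -et around the stem.
So duslatir → deduslatir.

deduslatir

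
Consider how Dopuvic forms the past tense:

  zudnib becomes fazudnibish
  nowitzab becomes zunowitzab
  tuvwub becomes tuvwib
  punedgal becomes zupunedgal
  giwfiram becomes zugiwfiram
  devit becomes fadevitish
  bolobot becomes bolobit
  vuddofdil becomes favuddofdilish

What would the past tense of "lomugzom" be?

lomugzim

punedgal and vuddofdil both end in -l yet inflect differently (zupunedgal, favuddofdilish), so the final letter is not what conditions the rule; the last vowel is.
"lomugzom" has last vowel 'o'. The one such stem in the data (bolobot → bolobit) changes the last vowel to 'i' (as does tuvwub), so the same rule applies.
So lomugzom → lomugzim.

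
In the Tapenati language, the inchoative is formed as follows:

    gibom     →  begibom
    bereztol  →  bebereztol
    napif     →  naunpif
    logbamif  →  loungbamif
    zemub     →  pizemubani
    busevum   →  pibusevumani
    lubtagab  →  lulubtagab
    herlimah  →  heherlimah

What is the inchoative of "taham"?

tataham

"taham" has last vowel 'a'. The stems whose last vowel is 'a' (lubtagab → lulubtagab, herlimah → heherlimah) repeat the first consonant+vowel as a prefix.
The other patterns: stems whose last vowel is 'o' add the prefix be-; stems whose last vowel is 'i' insert -un- after the first vowel; stems whose last vowel is 'u' add pi- … -ani around the stem.
So taham → tataham.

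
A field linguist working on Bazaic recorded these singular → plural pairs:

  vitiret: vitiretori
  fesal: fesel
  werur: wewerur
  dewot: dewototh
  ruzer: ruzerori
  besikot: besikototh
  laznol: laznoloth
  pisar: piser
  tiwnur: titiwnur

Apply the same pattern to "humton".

ruzer and tiwnur both end in -r yet inflect differently (ruzerori, titiwnur), so the final letter is not what conditions the rule; the last vowel is.
"humton" has last vowel 'o'. The stems whose last vowel is 'o' (dewot → dewototh, laznol → laznoloth, besikot → besikototh) add -oth.
So humton → humtonoth.

humtonoth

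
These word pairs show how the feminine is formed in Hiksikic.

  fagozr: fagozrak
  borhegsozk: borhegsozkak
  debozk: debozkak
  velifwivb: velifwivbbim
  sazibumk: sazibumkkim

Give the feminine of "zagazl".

borhegsozk and sazibumk both end in -k yet inflect differently (borhegsozkak, sazibumkkim), so the final letter is not what conditions the rule; the second-to-last letter is.
"zagazl" has second-to-last letter 'z'. The stems whose second-to-last letter is 'z' (fagozr → fagozrak, borhegsozk → borhegsozkak, debozk → debozkak) add -ak.
The other pattern: stems whose second-to-last letter is 'm' or 'v' double the final consonant and add -im.
So zagazl → zagazlak.

zagazlak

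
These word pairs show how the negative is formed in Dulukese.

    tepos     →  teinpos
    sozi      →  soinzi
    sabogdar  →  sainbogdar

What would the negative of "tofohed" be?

Every pair shown (tepos → teinpos, sozi → soinzi, sabogdar → sainbogdar) follows the same rule: insert -in- after the first vowel.
So tofohed → toinfohed.

toinfohed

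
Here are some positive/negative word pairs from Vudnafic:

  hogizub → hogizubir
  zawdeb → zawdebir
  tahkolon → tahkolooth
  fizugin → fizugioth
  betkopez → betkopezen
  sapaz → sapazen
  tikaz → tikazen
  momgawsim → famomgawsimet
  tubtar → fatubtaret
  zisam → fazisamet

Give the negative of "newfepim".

fanewfepimet

"newfepim" ends in -m. The stems ending in -m (momgawsim → famomgawsimet, zisam → fazisamet) add fa- … -et around the stem.
So newfepim → fanewfepimet.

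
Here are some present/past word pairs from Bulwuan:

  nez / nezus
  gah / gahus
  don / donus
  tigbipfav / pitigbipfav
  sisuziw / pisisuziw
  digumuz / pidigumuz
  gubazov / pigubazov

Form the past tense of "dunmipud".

pidunmipud

nez and digumuz both end in -z yet inflect differently (nezus, pidigumuz), so the final letter is not what conditions the rule; the number of vowels is.
"dunmipud" has 3 vowels. The stems with 3 vowels (tigbipfav → pitigbipfav, sisuziw → pisisuziw, digumuz → pidigumuz) add the prefix pi-.
So dunmipud → pidunmipud.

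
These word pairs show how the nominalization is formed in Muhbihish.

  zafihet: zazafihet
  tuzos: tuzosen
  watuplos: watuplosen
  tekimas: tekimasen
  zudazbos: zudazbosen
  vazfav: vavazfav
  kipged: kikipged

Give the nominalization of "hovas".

tekimas and vazfav both have last vowel 'a' yet inflect differently (tekimasen, vavazfav), so the last vowel is not what conditions the rule; the final letter is.
"hovas" ends in -s. The stems ending in -s (watuplos → watuplosen, tuzos → tuzosen, zudazbos → zudazbosen) add -en.
So hovas → hovasen.

hovasen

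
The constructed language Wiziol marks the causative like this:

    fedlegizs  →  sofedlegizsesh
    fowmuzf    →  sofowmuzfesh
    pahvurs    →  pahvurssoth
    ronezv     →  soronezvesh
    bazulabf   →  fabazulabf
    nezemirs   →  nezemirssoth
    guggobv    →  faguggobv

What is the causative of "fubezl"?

sofubezlesh

bazulabf and fowmuzf both end in -f yet inflect differently (fabazulabf, sofowmuzfesh), so the final letter is not what conditions the rule; the second-to-last letter is.
"fubezl" has second-to-last letter 'z'. The stems whose second-to-last letter is 'z' (fowmuzf → sofowmuzfesh, ronezv → soronezvesh, fedlegizs → sofedlegizsesh) add so- … -esh around the stem.
The other patterns: stems whose second-to-last letter is 'b' add the prefix fa-; stems whose second-to-last letter is 'r' double the final consonant and add -oth.
So fubezl → sofubezlesh.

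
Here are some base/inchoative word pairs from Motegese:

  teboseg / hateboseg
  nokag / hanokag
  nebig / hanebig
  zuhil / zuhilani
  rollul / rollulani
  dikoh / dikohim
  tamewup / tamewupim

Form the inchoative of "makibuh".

makibuhim

nebig and zuhil both have last vowel 'i' yet inflect differently (hanebig, zuhilani), so the last vowel is not what conditions the rule; the final letter is.
"makibuh" ends in -h. The one such stem in the data (dikoh → dikohim) adds -im, so the same rule applies.
So makibuh → makibuhim.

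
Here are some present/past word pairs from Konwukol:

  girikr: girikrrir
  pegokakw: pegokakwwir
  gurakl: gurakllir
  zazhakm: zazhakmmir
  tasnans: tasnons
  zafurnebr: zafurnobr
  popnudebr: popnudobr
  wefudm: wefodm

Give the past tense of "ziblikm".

girikr and zafurnebr both end in -r yet inflect differently (girikrrir, zafurnobr), so the final letter is not what conditions the rule; the second-to-last letter is.
"ziblikm" has second-to-last letter 'k'. The stems whose second-to-last letter is 'k' (girikr → girikrrir, pegokakw → pegokakwwir, gurakl → gurakllir) double the final consonant and add -ir.
So ziblikm → ziblikmmir.

ziblikmmir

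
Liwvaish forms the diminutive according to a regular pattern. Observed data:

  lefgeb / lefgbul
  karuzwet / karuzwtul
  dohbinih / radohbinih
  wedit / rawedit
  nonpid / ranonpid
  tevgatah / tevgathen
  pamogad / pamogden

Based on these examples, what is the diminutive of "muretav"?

muretven

karuzwet and wedit both end in -t yet inflect differently (karuzwtul, rawedit), so the final letter is not what conditions the rule; the last vowel is.
"muretav" has last vowel 'a'. The stems whose last vowel is 'a' (tevgatah → tevgathen, pamogad → pamogden) delete the last vowel and add -en.
The other patterns: stems whose last vowel is 'e' delete the last vowel and add -ul; stems whose last vowel is 'i' add the prefix ra-.
So muretav → muretven.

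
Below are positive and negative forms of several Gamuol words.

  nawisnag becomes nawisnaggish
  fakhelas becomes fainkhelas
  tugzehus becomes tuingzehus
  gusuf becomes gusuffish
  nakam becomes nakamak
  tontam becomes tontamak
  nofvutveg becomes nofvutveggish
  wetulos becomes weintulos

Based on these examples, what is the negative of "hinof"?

nakam and fakhelas both have last vowel 'a' yet inflect differently (nakamak, fainkhelas), so the last vowel is not what conditions the rule; the final letter is.
"hinof" ends in -f. The one such stem in the data (gusuf → gusuffish) doubles the final consonant and adds -ish (as do nofvutveg, nawisnag), so the same rule applies.
The other patterns: stems ending in -m add -ak; stems ending in -s insert -in- after the first vowel.
So hinof → hinoffish.

hinoffish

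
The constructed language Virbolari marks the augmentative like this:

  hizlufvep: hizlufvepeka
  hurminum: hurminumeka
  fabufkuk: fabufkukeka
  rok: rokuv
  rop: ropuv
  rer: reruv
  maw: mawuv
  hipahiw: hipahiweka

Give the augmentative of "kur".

kuruv

"kur" has 1 vowel. The stems with 1 vowel (rer → reruv, rop → ropuv, rok → rokuv) add -uv.
The other pattern: stems with 3 vowels add -eka.
So kur → kuruv.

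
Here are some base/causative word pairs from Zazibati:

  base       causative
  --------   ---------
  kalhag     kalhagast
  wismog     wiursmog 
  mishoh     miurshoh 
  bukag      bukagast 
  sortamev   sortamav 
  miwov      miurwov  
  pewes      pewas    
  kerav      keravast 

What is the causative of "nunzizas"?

wismog and kalhag both end in -g yet inflect differently (wiursmog, kalhagast), so the final letter is not what conditions the rule; the last vowel is.
"nunzizas" has last vowel 'a'. The stems whose last vowel is 'a' (kalhag → kalhagast, kerav → keravast, bukag → bukagast) add -ast.
The other patterns: stems whose last vowel is 'o' insert -ur- after the first vowel; stems whose last vowel is 'e' change the last vowel to 'a'.
So nunzizas → nunzizasast.

nunzizasast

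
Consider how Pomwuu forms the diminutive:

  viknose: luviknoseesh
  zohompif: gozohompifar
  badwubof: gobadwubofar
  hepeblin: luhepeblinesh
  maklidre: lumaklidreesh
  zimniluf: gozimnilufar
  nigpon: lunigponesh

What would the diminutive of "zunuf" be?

nigpon and badwubof both have last vowel 'o' yet inflect differently (lunigponesh, gobadwubofar), so the last vowel is not what conditions the rule; the final letter is.
"zunuf" ends in -f. The stems ending in -f (zimniluf → gozimnilufar, badwubof → gobadwubofar, zohompif → gozohompifar) add go- … -ar around the stem.
So zunuf → gozunufar.

gozunufar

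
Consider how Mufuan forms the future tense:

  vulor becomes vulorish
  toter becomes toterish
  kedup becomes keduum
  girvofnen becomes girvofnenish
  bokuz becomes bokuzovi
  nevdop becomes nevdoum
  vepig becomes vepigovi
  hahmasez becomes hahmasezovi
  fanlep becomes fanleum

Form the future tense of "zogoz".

zogozovi

hahmasez and fanlep both have last vowel 'e' yet inflect differently (hahmasezovi, fanleum), so the last vowel is not what conditions the rule; the final letter is.
"zogoz" ends in -z. The stems ending in -z (bokuz → bokuzovi, hahmasez → hahmasezovi) add -ovi.
So zogoz → zogozovi.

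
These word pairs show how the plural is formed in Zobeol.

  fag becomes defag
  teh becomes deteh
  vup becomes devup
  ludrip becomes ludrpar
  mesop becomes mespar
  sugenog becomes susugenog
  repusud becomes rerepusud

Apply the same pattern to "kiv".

dekiv

vup and ludrip both end in -p yet inflect differently (devup, ludrpar), so the final letter is not what conditions the rule; the number of vowels is.
"kiv" has 1 vowel. The stems with 1 vowel (fag → defag, teh → deteh, vup → devup) add the prefix de-.
So kiv → dekiv.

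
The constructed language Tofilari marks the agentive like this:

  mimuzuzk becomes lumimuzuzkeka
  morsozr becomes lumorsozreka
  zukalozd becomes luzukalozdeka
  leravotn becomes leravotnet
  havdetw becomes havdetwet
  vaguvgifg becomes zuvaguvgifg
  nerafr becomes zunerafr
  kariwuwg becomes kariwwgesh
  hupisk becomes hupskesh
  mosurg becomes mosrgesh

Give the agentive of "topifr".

zutopifr

"topifr" has second-to-last letter 'f'. The stems whose second-to-last letter is 'f' (vaguvgifg → zuvaguvgifg, nerafr → zunerafr) add the prefix zu-.
So topifr → zutopifr.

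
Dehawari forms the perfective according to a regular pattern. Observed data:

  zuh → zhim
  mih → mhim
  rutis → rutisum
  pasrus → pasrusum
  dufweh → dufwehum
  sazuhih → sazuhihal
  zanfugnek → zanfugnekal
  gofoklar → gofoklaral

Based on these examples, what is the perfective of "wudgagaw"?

zuh and dufweh both end in -h yet inflect differently (zhim, dufwehum), so the final letter is not what conditions the rule; the number of vowels is.
"wudgagaw" has 3 vowels. The stems with 3 vowels (sazuhih → sazuhihal, zanfugnek → zanfugnekal, gofoklar → gofoklaral) add -al.
So wudgagaw → wudgagawal.

wudgagawal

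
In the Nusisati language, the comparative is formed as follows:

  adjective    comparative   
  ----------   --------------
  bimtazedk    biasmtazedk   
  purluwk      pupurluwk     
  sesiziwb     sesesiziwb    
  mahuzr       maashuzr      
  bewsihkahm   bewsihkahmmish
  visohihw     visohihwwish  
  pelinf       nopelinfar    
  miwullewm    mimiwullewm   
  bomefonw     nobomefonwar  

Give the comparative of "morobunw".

visohihw and bomefonw both end in -w yet inflect differently (visohihwwish, nobomefonwar), so the final letter is not what conditions the rule; the second-to-last letter is.
"morobunw" has second-to-last letter 'n'. The stems whose second-to-last letter is 'n' (bomefonw → nobomefonwar, pelinf → nopelinfar) add no- … -ar around the stem.
So morobunw → nomorobunwar.

nomorobunwar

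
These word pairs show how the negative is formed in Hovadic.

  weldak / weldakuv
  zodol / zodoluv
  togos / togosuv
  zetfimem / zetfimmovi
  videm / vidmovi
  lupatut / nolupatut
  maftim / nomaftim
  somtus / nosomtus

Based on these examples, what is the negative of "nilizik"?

zetfimem and maftim both end in -m yet inflect differently (zetfimmovi, nomaftim), so the final letter is not what conditions the rule; the last vowel is.
"nilizik" has last vowel 'i'. The one such stem in the data (maftim → nomaftim) adds the prefix no-, so the same rule applies.
The other patterns: stems whose last vowel is 'a' or 'o' add -uv; stems whose last vowel is 'e' delete the last vowel and add -ovi.
So nilizik → nonilizik.

nonilizik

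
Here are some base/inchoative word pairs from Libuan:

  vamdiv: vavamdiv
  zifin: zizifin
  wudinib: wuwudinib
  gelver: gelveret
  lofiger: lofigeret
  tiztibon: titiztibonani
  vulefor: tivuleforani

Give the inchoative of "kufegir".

"kufegir" has last vowel 'i'. The stems whose last vowel is 'i' (vamdiv → vavamdiv, zifin → zizifin, wudinib → wuwudinib) repeat the first consonant+vowel as a prefix.
The other patterns: stems whose last vowel is 'e' add -et; stems whose last vowel is 'o' add ti- … -ani around the stem.
So kufegir → kukufegir.

kukufegir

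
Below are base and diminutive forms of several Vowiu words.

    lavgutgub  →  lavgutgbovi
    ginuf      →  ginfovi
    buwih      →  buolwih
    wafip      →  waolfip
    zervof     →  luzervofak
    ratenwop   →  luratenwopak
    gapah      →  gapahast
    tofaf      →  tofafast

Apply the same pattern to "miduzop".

lumiduzopak

ginuf and zervof both end in -f yet inflect differently (ginfovi, luzervofak), so the final letter is not what conditions the rule; the last vowel is.
"miduzop" has last vowel 'o'. The stems whose last vowel is 'o' (zervof → luzervofak, ratenwop → luratenwopak) add lu- … -ak around the stem.
So miduzop → lumiduzopak.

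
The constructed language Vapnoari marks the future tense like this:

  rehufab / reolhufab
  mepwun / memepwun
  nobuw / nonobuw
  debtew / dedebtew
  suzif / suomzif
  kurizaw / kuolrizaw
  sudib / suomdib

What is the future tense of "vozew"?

vovozew

"vozew" has last vowel 'e'. The one such stem in the data (debtew → dedebtew) repeats the first consonant+vowel as a prefix (as do nobuw, mepwun), so the same rule applies.
The other patterns: stems whose last vowel is 'i' insert -om- after the first vowel; stems whose last vowel is 'a' insert -ol- after the first vowel.
So vozew → vovozew.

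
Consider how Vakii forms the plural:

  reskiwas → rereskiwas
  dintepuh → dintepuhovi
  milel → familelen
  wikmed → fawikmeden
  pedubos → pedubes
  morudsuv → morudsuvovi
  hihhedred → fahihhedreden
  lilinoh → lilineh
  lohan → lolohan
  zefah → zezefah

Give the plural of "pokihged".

fapokihgeden

"pokihged" has last vowel 'e'. The stems whose last vowel is 'e' (hihhedred → fahihhedreden, wikmed → fawikmeden, milel → familelen) add fa- … -en around the stem.
So pokihged → fapokihgeden.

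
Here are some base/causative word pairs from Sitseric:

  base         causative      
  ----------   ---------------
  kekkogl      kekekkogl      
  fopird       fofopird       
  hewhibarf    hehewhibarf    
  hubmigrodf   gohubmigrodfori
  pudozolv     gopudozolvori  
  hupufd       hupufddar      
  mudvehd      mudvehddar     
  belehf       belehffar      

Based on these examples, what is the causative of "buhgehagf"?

bubuhgehagf

"buhgehagf" has second-to-last letter 'g'. The one such stem in the data (kekkogl → kekekkogl) repeats the first consonant+vowel as a prefix (as do fopird, hewhibarf), so the same rule applies.
The other patterns: stems whose second-to-last letter is 'd' or 'l' add go- … -ori around the stem; stems whose second-to-last letter is 'f' or 'h' double the final consonant and add -ar.
So buhgehagf → bubuhgehagf.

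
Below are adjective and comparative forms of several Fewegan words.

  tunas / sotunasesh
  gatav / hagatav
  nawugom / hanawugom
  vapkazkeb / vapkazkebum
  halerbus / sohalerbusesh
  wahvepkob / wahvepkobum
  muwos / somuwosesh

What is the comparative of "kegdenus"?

sokegdenusesh

wahvepkob and muwos both have last vowel 'o' yet inflect differently (wahvepkobum, somuwosesh), so the last vowel is not what conditions the rule; the final letter is.
"kegdenus" ends in -s. The stems ending in -s (halerbus → sohalerbusesh, tunas → sotunasesh, muwos → somuwosesh) add so- … -esh around the stem.
The other patterns: stems ending in -b add -um; stems ending in -m or -v add the prefix ha-.
So kegdenus → sokegdenusesh.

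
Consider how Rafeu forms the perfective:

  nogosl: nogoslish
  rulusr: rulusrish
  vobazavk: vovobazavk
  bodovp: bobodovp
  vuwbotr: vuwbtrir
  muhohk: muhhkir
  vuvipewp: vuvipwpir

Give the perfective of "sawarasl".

sawaraslish

rulusr and vuwbotr both end in -r yet inflect differently (rulusrish, vuwbtrir), so the final letter is not what conditions the rule; the second-to-last letter is.
"sawarasl" has second-to-last letter 's'. The stems whose second-to-last letter is 's' (nogosl → nogoslish, rulusr → rulusrish) add -ish.
The other patterns: stems whose second-to-last letter is 'v' repeat the first consonant+vowel as a prefix; stems whose second-to-last letter is 'h', 't' or 'w' delete the last vowel and add -ir.
So sawarasl → sawaraslish.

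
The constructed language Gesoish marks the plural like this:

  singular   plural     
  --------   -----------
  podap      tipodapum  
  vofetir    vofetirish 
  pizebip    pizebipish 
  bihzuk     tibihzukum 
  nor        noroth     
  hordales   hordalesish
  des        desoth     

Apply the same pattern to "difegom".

podap and pizebip both end in -p yet inflect differently (tipodapum, pizebipish), so the final letter is not what conditions the rule; the number of vowels is.
"difegom" has 3 vowels. The stems with 3 vowels (pizebip → pizebipish, vofetir → vofetirish, hordales → hordalesish) add -ish.
The other patterns: stems with 1 vowel add -oth; stems with 2 vowels add ti- … -um around the stem.
So difegom → difegomish.

difegomish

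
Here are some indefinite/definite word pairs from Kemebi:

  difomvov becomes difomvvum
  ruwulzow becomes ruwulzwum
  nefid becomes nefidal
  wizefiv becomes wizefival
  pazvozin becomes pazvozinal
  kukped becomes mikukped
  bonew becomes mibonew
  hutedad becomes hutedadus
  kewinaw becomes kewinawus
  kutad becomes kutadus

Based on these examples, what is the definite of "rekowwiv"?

"rekowwiv" has last vowel 'i'. The stems whose last vowel is 'i' (nefid → nefidal, wizefiv → wizefival, pazvozin → pazvozinal) add -al.
So rekowwiv → rekowwival.

rekowwival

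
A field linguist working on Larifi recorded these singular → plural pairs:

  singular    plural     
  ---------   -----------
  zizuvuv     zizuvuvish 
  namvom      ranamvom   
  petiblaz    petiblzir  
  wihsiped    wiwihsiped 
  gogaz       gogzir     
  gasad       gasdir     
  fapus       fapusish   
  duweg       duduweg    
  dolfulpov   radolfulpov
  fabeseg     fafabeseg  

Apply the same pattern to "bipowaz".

wihsiped and gasad both end in -d yet inflect differently (wiwihsiped, gasdir), so the final letter is not what conditions the rule; the last vowel is.
"bipowaz" has last vowel 'a'. The stems whose last vowel is 'a' (gogaz → gogzir, gasad → gasdir, petiblaz → petiblzir) delete the last vowel and add -ir.
The other patterns: stems whose last vowel is 'e' repeat the first consonant+vowel as a prefix; stems whose last vowel is 'u' add -ish; stems whose last vowel is 'o' add the prefix ra-.
So bipowaz → bipowzir.

bipowzir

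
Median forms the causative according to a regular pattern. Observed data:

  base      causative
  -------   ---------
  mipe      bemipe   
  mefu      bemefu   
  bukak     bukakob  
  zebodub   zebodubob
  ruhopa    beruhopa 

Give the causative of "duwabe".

beduwabe

"duwabe" ends in a vowel. The stems ending in a vowel (ruhopa → beruhopa, mipe → bemipe, mefu → bemefu) add the prefix be-.
The other pattern: stems ending in a consonant add -ob.
So duwabe → beduwabe.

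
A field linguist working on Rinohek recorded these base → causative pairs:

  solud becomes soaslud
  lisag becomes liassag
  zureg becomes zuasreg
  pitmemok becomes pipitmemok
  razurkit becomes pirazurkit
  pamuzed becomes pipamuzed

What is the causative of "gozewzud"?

pigozewzud

solud and pamuzed both end in -d yet inflect differently (soaslud, pipamuzed), so the final letter is not what conditions the rule; the number of vowels is.
"gozewzud" has 3 vowels. The stems with 3 vowels (pitmemok → pipitmemok, razurkit → pirazurkit, pamuzed → pipamuzed) add the prefix pi-.
So gozewzud → pigozewzud.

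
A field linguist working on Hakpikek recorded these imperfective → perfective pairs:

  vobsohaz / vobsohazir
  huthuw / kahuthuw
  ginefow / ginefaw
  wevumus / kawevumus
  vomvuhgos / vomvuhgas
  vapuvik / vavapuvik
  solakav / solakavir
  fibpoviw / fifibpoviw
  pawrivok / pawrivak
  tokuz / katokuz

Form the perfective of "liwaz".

liwazir

"liwaz" has last vowel 'a'. The stems whose last vowel is 'a' (vobsohaz → vobsohazir, solakav → solakavir) add -ir.
So liwaz → liwazir.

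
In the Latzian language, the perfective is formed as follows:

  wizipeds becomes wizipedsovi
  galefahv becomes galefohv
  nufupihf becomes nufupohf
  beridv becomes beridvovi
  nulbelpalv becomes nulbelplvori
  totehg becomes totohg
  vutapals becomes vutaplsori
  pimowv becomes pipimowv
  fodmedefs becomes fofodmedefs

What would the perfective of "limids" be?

limidsovi

beridv and nulbelpalv both end in -v yet inflect differently (beridvovi, nulbelplvori), so the final letter is not what conditions the rule; the second-to-last letter is.
"limids" has second-to-last letter 'd'. The stems whose second-to-last letter is 'd' (wizipeds → wizipedsovi, beridv → beridvovi) add -ovi.
So limids → limidsovi.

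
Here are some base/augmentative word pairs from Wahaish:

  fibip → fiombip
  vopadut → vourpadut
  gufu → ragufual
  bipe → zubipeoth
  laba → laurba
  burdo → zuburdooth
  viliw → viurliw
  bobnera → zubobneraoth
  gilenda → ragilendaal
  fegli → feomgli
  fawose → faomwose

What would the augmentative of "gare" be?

fawose and bipe both end in -e yet inflect differently (faomwose, zubipeoth), so the final letter is not what conditions the rule; the first letter is.
"gare" begins with g-. The stems beginning with g- (gilenda → ragilendaal, gufu → ragufual) add ra- … -al around the stem.
The other patterns: stems beginning with f- insert -om- after the first vowel; stems beginning with b- add zu- … -oth around the stem; stems beginning with l- or v- insert -ur- after the first vowel.
So gare → ragareal.

ragareal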